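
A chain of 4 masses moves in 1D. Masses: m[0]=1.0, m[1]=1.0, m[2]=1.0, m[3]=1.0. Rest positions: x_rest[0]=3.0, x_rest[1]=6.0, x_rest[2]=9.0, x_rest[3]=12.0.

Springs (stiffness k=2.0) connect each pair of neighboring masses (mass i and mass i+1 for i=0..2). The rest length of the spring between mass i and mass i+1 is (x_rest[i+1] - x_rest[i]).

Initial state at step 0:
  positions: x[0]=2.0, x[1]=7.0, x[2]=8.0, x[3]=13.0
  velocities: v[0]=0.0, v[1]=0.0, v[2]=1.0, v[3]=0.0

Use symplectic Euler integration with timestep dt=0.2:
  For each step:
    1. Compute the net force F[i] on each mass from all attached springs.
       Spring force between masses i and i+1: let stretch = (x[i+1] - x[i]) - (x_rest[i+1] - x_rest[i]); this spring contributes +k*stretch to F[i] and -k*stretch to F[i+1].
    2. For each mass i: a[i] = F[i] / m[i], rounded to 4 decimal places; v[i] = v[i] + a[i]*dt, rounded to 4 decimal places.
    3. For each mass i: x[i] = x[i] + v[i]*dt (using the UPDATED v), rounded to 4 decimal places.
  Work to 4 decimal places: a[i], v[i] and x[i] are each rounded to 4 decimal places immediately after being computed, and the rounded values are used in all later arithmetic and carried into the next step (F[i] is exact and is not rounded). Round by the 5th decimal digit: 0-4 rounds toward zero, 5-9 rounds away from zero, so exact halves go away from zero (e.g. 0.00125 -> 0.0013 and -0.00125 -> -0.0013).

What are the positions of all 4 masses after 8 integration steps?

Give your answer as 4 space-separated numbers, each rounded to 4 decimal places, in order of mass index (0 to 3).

Answer: 3.4336 6.2583 9.5212 12.3870

Derivation:
Step 0: x=[2.0000 7.0000 8.0000 13.0000] v=[0.0000 0.0000 1.0000 0.0000]
Step 1: x=[2.1600 6.6800 8.5200 12.8400] v=[0.8000 -1.6000 2.6000 -0.8000]
Step 2: x=[2.4416 6.1456 9.2384 12.5744] v=[1.4080 -2.6720 3.5920 -1.3280]
Step 3: x=[2.7795 5.5623 9.9763 12.2819] v=[1.6896 -2.9165 3.6893 -1.4624]
Step 4: x=[3.1000 5.1095 10.5455 12.0450] v=[1.6027 -2.2640 2.8459 -1.1846]
Step 5: x=[3.3413 4.9308 10.7998 11.9281] v=[1.2065 -0.8934 1.2713 -0.5844]
Step 6: x=[3.4698 5.0945 10.6748 11.9610] v=[0.6423 0.8184 -0.6250 0.1643]
Step 7: x=[3.4882 5.5746 10.2063 12.1310] v=[0.0922 2.4006 -2.3426 0.8498]
Step 8: x=[3.4336 6.2583 9.5212 12.3870] v=[-0.2732 3.4187 -3.4254 1.2799]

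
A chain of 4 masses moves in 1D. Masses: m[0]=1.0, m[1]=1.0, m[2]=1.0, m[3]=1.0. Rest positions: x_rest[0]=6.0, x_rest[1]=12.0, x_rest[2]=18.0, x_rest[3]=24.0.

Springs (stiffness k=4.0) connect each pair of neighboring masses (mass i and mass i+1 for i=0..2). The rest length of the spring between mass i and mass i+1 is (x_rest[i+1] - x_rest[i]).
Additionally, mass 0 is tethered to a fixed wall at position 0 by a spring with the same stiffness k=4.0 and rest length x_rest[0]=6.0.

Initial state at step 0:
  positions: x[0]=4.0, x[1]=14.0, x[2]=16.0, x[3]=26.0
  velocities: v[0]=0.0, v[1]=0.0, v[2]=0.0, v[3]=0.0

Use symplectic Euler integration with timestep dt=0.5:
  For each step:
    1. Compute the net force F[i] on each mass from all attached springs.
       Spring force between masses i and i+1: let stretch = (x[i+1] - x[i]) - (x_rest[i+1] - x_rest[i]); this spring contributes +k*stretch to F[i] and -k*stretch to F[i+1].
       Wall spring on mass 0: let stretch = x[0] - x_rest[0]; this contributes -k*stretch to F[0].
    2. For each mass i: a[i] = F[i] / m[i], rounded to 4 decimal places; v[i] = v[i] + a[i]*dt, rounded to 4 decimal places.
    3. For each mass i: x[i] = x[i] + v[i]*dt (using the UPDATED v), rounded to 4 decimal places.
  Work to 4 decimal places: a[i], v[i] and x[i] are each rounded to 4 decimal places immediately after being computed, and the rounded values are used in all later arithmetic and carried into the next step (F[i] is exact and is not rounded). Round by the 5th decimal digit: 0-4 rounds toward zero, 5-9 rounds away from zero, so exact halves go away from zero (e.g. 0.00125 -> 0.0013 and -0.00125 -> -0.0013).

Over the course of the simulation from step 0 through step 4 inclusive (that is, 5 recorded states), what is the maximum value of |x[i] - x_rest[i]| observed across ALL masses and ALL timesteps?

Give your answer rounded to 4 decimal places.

Step 0: x=[4.0000 14.0000 16.0000 26.0000] v=[0.0000 0.0000 0.0000 0.0000]
Step 1: x=[10.0000 6.0000 24.0000 22.0000] v=[12.0000 -16.0000 16.0000 -8.0000]
Step 2: x=[2.0000 20.0000 12.0000 26.0000] v=[-16.0000 28.0000 -24.0000 8.0000]
Step 3: x=[10.0000 8.0000 22.0000 22.0000] v=[16.0000 -24.0000 20.0000 -8.0000]
Step 4: x=[6.0000 12.0000 18.0000 24.0000] v=[-8.0000 8.0000 -8.0000 4.0000]
Max displacement = 8.0000

Answer: 8.0000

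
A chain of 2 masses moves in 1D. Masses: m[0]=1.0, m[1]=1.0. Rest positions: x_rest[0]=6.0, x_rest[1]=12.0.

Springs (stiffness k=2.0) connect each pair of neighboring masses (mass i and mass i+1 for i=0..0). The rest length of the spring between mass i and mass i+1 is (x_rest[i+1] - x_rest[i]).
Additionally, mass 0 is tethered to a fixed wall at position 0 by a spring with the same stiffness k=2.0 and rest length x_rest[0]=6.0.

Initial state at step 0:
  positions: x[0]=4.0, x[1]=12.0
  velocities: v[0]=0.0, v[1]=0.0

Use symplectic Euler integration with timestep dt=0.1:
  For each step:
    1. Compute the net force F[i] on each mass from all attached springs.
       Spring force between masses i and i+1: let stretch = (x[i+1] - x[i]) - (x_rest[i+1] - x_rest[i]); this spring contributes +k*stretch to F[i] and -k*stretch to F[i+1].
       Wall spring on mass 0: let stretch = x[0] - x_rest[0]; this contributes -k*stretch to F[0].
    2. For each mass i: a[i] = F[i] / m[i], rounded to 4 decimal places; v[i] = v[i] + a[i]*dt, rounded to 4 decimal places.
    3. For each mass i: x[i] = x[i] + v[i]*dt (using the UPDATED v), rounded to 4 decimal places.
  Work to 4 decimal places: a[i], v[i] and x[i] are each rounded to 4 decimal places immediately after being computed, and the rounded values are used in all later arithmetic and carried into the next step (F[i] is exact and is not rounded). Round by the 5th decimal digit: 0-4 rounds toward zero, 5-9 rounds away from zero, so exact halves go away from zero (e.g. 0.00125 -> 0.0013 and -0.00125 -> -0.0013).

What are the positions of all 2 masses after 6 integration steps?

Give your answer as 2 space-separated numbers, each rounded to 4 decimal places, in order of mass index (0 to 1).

Step 0: x=[4.0000 12.0000] v=[0.0000 0.0000]
Step 1: x=[4.0800 11.9600] v=[0.8000 -0.4000]
Step 2: x=[4.2360 11.8824] v=[1.5600 -0.7760]
Step 3: x=[4.4602 11.7719] v=[2.2421 -1.1053]
Step 4: x=[4.7414 11.6351] v=[2.8124 -1.3676]
Step 5: x=[5.0657 11.4805] v=[3.2429 -1.5463]
Step 6: x=[5.4170 11.3176] v=[3.5127 -1.6293]

Answer: 5.4170 11.3176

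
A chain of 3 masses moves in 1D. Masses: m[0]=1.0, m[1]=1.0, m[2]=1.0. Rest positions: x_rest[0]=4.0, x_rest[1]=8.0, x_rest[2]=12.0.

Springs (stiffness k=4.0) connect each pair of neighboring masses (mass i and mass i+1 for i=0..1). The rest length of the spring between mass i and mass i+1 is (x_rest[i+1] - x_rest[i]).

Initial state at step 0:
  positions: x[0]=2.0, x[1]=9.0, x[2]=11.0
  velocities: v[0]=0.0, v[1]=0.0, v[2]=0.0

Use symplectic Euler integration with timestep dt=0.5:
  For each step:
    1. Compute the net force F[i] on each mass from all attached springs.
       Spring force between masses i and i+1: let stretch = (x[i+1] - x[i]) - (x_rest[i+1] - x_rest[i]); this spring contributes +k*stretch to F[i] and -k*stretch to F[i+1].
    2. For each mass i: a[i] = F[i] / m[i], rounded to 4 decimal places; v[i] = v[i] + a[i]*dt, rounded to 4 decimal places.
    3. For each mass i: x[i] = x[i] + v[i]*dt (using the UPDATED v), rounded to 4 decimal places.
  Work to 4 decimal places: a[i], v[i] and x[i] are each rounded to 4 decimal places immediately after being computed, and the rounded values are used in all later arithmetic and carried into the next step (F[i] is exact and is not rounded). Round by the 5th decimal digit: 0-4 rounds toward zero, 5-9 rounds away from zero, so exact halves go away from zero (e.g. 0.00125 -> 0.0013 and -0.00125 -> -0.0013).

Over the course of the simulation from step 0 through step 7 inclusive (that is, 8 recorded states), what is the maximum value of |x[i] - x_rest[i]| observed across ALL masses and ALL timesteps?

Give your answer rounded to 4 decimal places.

Answer: 4.0000

Derivation:
Step 0: x=[2.0000 9.0000 11.0000] v=[0.0000 0.0000 0.0000]
Step 1: x=[5.0000 4.0000 13.0000] v=[6.0000 -10.0000 4.0000]
Step 2: x=[3.0000 9.0000 10.0000] v=[-4.0000 10.0000 -6.0000]
Step 3: x=[3.0000 9.0000 10.0000] v=[0.0000 0.0000 0.0000]
Step 4: x=[5.0000 4.0000 13.0000] v=[4.0000 -10.0000 6.0000]
Step 5: x=[2.0000 9.0000 11.0000] v=[-6.0000 10.0000 -4.0000]
Step 6: x=[2.0000 9.0000 11.0000] v=[0.0000 0.0000 0.0000]
Step 7: x=[5.0000 4.0000 13.0000] v=[6.0000 -10.0000 4.0000]
Max displacement = 4.0000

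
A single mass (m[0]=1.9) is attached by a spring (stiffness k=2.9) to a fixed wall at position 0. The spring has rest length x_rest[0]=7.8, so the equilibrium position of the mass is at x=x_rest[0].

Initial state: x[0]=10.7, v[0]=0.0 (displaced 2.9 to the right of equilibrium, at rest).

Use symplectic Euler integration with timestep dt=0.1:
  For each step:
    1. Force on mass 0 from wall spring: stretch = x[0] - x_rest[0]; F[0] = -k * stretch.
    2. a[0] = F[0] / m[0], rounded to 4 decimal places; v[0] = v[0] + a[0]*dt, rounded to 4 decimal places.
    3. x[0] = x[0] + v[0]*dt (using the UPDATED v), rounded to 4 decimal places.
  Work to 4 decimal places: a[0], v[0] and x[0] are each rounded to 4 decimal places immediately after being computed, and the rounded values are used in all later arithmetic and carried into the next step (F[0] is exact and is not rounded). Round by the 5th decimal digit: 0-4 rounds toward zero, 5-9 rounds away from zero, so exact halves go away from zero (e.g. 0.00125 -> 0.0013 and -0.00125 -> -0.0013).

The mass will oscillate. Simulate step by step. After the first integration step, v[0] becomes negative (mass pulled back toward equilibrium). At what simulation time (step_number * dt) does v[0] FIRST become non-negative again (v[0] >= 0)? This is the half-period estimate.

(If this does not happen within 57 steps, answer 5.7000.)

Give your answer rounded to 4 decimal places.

Step 0: x=[10.7000] v=[0.0000]
Step 1: x=[10.6557] v=[-0.4426]
Step 2: x=[10.5679] v=[-0.8785]
Step 3: x=[10.4378] v=[-1.3010]
Step 4: x=[10.2674] v=[-1.7036]
Step 5: x=[10.0594] v=[-2.0802]
Step 6: x=[9.8169] v=[-2.4251]
Step 7: x=[9.5436] v=[-2.7329]
Step 8: x=[9.2437] v=[-2.9990]
Step 9: x=[8.9218] v=[-3.2194]
Step 10: x=[8.5827] v=[-3.3906]
Step 11: x=[8.2317] v=[-3.5101]
Step 12: x=[7.8741] v=[-3.5760]
Step 13: x=[7.5154] v=[-3.5873]
Step 14: x=[7.1610] v=[-3.5439]
Step 15: x=[6.8164] v=[-3.4464]
Step 16: x=[6.4868] v=[-3.2963]
Step 17: x=[6.1772] v=[-3.0959]
Step 18: x=[5.8924] v=[-2.8482]
Step 19: x=[5.6367] v=[-2.5570]
Step 20: x=[5.4140] v=[-2.2268]
Step 21: x=[5.2277] v=[-1.8626]
Step 22: x=[5.0807] v=[-1.4700]
Step 23: x=[4.9752] v=[-1.0550]
Step 24: x=[4.9128] v=[-0.6239]
Step 25: x=[4.8945] v=[-0.1832]
Step 26: x=[4.9205] v=[0.2603]
First v>=0 after going negative at step 26, time=2.6000

Answer: 2.6000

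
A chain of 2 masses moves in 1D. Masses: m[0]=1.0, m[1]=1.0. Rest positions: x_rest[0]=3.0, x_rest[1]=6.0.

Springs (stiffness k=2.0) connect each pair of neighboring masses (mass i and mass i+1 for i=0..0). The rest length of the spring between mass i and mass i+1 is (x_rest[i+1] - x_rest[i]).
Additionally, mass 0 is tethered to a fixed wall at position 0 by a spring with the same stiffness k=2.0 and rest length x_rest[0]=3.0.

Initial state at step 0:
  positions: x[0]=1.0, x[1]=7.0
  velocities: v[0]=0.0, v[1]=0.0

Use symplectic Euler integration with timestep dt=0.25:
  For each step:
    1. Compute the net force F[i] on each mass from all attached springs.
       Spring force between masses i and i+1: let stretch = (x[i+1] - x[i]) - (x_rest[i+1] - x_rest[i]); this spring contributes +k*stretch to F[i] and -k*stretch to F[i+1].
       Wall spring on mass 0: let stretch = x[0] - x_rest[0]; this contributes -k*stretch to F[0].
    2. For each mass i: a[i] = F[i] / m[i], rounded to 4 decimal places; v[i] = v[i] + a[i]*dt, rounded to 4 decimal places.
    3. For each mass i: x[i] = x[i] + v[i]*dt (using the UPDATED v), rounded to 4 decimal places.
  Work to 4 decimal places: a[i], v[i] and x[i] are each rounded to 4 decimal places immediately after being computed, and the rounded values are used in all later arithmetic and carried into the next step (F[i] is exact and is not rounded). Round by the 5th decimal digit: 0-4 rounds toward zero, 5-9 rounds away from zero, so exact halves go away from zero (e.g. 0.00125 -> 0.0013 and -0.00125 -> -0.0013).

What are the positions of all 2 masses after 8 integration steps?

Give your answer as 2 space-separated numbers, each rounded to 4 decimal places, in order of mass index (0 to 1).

Answer: 2.6009 6.3147

Derivation:
Step 0: x=[1.0000 7.0000] v=[0.0000 0.0000]
Step 1: x=[1.6250 6.6250] v=[2.5000 -1.5000]
Step 2: x=[2.6719 6.0000] v=[4.1875 -2.5000]
Step 3: x=[3.8008 5.3340] v=[4.5156 -2.6641]
Step 4: x=[4.6463 4.8513] v=[3.3818 -1.9307]
Step 5: x=[4.9366 4.7180] v=[1.1612 -0.5332]
Step 6: x=[4.5825 4.9870] v=[-1.4164 1.0761]
Step 7: x=[3.7062 5.5805] v=[-3.5054 2.3739]
Step 8: x=[2.6009 6.3147] v=[-4.4214 2.9368]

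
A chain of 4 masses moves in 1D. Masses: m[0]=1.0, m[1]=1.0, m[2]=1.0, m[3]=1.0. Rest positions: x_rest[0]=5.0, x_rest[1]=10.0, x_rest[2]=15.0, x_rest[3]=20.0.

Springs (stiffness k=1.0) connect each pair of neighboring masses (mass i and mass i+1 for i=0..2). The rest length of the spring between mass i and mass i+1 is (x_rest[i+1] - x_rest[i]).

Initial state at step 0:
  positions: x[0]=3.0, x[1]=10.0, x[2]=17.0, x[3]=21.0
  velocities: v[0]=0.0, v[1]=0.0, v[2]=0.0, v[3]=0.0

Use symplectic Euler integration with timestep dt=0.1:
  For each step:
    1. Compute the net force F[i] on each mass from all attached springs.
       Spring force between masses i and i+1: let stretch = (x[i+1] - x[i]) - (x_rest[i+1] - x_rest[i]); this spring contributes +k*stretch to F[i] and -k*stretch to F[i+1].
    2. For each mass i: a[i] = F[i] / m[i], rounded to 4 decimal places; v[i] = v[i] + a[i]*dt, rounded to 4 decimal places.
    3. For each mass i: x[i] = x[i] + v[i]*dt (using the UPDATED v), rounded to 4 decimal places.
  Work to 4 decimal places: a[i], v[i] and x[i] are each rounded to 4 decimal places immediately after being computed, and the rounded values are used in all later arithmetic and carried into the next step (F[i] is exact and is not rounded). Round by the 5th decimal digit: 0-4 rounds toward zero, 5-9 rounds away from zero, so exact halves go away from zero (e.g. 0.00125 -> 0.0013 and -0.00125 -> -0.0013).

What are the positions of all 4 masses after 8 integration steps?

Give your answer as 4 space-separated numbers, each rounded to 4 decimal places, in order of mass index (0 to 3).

Step 0: x=[3.0000 10.0000 17.0000 21.0000] v=[0.0000 0.0000 0.0000 0.0000]
Step 1: x=[3.0200 10.0000 16.9700 21.0100] v=[0.2000 0.0000 -0.3000 0.1000]
Step 2: x=[3.0598 9.9999 16.9107 21.0296] v=[0.3980 -0.0010 -0.5930 0.1960]
Step 3: x=[3.1190 9.9995 16.8235 21.0580] v=[0.5920 -0.0039 -0.8722 0.2841]
Step 4: x=[3.1970 9.9985 16.7104 21.0941] v=[0.7801 -0.0096 -1.1312 0.3607]
Step 5: x=[3.2930 9.9966 16.5740 21.1363] v=[0.9603 -0.0186 -1.3640 0.4223]
Step 6: x=[3.4061 9.9935 16.4175 21.1829] v=[1.1307 -0.0312 -1.5655 0.4661]
Step 7: x=[3.5350 9.9888 16.2444 21.2319] v=[1.2894 -0.0475 -1.7314 0.4896]
Step 8: x=[3.6785 9.9821 16.0586 21.2810] v=[1.4348 -0.0673 -1.8582 0.4909]

Answer: 3.6785 9.9821 16.0586 21.2810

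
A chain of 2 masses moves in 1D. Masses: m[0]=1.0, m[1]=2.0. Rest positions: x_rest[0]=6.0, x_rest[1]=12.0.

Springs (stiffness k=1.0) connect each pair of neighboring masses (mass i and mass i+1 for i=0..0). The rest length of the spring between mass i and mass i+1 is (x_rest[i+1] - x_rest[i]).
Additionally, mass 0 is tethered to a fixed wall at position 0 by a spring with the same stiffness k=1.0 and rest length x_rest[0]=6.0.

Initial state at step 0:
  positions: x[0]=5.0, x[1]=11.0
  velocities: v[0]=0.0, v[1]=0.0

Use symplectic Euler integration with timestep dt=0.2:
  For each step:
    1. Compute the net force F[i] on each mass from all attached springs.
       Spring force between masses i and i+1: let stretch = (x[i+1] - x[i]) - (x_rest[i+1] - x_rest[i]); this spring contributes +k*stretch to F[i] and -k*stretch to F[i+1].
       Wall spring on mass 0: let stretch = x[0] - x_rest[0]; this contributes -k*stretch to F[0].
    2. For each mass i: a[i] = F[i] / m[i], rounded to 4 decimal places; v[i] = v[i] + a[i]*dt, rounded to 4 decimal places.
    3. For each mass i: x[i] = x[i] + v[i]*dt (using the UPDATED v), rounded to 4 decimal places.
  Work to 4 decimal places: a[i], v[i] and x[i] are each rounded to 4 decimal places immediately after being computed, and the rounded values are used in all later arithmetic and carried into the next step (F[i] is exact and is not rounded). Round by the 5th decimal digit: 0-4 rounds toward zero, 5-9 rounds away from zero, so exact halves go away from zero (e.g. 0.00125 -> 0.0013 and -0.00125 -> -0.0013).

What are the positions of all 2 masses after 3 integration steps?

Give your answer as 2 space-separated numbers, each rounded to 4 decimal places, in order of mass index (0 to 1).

Answer: 5.2243 11.0039

Derivation:
Step 0: x=[5.0000 11.0000] v=[0.0000 0.0000]
Step 1: x=[5.0400 11.0000] v=[0.2000 0.0000]
Step 2: x=[5.1168 11.0008] v=[0.3840 0.0040]
Step 3: x=[5.2243 11.0039] v=[0.5374 0.0156]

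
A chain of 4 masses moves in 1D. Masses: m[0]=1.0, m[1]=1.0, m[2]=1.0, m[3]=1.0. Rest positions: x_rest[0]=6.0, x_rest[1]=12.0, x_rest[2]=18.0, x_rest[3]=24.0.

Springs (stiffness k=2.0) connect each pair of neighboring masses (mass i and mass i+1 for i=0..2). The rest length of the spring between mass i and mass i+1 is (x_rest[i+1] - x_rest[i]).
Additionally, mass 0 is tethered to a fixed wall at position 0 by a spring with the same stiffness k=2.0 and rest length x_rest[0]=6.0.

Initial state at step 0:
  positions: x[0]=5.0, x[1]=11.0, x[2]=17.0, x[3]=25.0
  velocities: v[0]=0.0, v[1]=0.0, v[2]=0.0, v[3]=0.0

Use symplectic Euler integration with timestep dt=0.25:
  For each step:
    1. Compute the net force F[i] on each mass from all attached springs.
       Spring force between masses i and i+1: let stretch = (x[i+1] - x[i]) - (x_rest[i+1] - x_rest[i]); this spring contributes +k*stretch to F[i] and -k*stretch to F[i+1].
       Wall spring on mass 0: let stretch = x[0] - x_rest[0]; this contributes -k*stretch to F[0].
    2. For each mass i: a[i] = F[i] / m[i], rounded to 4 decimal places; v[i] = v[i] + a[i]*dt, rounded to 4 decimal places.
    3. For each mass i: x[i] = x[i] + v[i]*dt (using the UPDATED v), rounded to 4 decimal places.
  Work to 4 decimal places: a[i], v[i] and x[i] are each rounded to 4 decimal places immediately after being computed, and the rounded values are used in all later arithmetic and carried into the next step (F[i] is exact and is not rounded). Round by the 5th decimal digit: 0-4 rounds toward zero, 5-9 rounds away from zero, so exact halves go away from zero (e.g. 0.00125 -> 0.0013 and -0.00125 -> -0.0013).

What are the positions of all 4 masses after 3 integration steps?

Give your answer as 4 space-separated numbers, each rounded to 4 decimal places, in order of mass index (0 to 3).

Answer: 5.6075 11.2071 18.0684 23.7930

Derivation:
Step 0: x=[5.0000 11.0000 17.0000 25.0000] v=[0.0000 0.0000 0.0000 0.0000]
Step 1: x=[5.1250 11.0000 17.2500 24.7500] v=[0.5000 0.0000 1.0000 -1.0000]
Step 2: x=[5.3438 11.0469 17.6563 24.3125] v=[0.8750 0.1875 1.6250 -1.7500]
Step 3: x=[5.6075 11.2071 18.0684 23.7930] v=[1.0547 0.6407 1.6484 -2.0781]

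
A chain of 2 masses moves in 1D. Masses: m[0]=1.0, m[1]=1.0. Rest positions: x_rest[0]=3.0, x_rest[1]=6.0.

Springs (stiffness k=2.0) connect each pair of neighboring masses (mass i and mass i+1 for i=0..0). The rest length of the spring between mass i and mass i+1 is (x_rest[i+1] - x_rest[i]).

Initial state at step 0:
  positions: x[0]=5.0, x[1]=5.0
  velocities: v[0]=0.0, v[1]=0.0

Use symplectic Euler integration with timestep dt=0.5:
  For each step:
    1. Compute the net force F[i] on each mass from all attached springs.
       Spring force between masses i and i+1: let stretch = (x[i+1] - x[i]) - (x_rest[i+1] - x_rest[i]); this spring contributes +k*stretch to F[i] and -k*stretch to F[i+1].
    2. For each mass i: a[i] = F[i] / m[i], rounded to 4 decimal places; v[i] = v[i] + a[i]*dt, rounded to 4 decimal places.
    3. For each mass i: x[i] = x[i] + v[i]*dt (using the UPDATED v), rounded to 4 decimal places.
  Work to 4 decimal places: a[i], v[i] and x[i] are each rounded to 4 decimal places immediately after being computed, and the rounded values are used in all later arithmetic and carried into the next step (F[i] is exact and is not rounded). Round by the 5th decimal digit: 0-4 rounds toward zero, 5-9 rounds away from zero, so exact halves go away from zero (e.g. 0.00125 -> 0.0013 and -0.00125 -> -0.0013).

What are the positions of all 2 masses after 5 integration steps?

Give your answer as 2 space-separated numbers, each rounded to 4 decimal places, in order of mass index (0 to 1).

Step 0: x=[5.0000 5.0000] v=[0.0000 0.0000]
Step 1: x=[3.5000 6.5000] v=[-3.0000 3.0000]
Step 2: x=[2.0000 8.0000] v=[-3.0000 3.0000]
Step 3: x=[2.0000 8.0000] v=[0.0000 0.0000]
Step 4: x=[3.5000 6.5000] v=[3.0000 -3.0000]
Step 5: x=[5.0000 5.0000] v=[3.0000 -3.0000]

Answer: 5.0000 5.0000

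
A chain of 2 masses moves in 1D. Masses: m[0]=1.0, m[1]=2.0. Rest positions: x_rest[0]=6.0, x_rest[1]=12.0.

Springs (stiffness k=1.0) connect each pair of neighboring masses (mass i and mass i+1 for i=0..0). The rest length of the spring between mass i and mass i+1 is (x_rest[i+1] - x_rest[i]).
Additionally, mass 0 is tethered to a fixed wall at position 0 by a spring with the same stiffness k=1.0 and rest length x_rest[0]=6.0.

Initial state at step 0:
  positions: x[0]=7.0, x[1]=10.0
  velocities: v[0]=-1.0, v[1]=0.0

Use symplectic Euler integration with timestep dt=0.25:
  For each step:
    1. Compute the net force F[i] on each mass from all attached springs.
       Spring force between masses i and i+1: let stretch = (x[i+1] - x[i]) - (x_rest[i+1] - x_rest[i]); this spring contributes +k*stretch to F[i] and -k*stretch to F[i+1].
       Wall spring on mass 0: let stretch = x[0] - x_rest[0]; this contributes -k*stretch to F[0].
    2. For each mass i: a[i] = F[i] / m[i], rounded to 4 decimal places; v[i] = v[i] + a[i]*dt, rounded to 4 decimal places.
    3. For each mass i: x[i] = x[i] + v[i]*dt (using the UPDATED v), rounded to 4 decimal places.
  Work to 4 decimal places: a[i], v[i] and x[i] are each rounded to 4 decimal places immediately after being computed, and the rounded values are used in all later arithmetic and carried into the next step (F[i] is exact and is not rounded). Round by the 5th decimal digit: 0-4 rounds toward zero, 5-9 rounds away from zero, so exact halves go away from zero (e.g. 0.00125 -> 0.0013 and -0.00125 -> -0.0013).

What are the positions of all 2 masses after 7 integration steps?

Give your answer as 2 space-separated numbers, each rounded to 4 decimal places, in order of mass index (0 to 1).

Step 0: x=[7.0000 10.0000] v=[-1.0000 0.0000]
Step 1: x=[6.5000 10.0938] v=[-2.0000 0.3750]
Step 2: x=[5.8184 10.2628] v=[-2.7266 0.6758]
Step 3: x=[5.0509 10.4804] v=[-3.0701 0.8703]
Step 4: x=[4.3070 10.7158] v=[-2.9755 0.9416]
Step 5: x=[3.6945 10.9384] v=[-2.4501 0.8905]
Step 6: x=[3.3038 11.1222] v=[-1.5628 0.7350]
Step 7: x=[3.1953 11.2491] v=[-0.4342 0.5077]

Answer: 3.1953 11.2491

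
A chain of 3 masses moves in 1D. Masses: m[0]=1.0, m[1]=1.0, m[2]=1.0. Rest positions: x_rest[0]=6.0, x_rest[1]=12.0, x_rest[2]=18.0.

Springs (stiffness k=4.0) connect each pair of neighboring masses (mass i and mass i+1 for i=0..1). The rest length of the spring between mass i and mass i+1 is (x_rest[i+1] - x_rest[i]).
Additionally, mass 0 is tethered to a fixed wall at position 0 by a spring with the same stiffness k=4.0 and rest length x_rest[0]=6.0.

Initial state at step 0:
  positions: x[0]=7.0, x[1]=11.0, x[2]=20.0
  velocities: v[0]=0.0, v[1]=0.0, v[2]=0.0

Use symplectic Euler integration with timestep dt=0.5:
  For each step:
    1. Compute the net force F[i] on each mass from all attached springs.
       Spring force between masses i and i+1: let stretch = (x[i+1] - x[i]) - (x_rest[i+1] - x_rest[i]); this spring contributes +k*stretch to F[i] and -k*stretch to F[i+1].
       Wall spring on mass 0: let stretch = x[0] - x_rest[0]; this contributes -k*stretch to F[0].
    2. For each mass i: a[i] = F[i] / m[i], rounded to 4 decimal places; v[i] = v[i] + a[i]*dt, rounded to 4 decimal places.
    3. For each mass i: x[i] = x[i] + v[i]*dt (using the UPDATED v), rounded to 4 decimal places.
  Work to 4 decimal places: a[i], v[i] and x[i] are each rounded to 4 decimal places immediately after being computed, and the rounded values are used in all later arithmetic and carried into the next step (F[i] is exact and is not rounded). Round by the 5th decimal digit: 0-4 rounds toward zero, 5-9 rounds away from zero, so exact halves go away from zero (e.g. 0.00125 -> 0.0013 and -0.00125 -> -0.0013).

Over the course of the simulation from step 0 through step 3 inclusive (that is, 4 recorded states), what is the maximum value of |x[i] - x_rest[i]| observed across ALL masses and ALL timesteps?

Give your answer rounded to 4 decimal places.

Step 0: x=[7.0000 11.0000 20.0000] v=[0.0000 0.0000 0.0000]
Step 1: x=[4.0000 16.0000 17.0000] v=[-6.0000 10.0000 -6.0000]
Step 2: x=[9.0000 10.0000 19.0000] v=[10.0000 -12.0000 4.0000]
Step 3: x=[6.0000 12.0000 18.0000] v=[-6.0000 4.0000 -2.0000]
Max displacement = 4.0000

Answer: 4.0000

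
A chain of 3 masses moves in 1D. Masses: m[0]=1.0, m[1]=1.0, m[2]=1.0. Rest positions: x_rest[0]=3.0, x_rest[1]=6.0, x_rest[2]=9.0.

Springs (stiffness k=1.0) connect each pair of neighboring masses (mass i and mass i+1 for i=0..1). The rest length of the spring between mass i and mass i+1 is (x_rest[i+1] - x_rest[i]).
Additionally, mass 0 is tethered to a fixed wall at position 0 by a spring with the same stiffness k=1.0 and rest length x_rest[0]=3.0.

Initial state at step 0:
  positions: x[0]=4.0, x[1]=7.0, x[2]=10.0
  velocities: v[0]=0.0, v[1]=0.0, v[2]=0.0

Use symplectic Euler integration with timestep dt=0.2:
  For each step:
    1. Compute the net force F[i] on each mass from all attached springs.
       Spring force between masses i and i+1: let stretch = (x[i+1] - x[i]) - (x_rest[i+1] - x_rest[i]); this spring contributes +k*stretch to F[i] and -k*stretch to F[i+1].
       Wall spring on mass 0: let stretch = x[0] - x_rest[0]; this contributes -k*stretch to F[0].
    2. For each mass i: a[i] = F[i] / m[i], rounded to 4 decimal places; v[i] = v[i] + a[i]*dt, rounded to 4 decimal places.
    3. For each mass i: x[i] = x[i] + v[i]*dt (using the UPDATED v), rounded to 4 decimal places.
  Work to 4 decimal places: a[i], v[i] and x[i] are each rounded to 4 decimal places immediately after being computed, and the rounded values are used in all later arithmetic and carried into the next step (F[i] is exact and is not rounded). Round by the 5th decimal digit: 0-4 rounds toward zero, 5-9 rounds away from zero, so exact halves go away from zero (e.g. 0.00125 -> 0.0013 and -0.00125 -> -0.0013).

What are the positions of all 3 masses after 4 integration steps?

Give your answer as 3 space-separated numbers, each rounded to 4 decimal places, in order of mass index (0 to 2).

Step 0: x=[4.0000 7.0000 10.0000] v=[0.0000 0.0000 0.0000]
Step 1: x=[3.9600 7.0000 10.0000] v=[-0.2000 0.0000 0.0000]
Step 2: x=[3.8832 6.9984 10.0000] v=[-0.3840 -0.0080 0.0000]
Step 3: x=[3.7757 6.9923 9.9999] v=[-0.5376 -0.0307 -0.0003]
Step 4: x=[3.6458 6.9778 9.9995] v=[-0.6494 -0.0725 -0.0018]

Answer: 3.6458 6.9778 9.9995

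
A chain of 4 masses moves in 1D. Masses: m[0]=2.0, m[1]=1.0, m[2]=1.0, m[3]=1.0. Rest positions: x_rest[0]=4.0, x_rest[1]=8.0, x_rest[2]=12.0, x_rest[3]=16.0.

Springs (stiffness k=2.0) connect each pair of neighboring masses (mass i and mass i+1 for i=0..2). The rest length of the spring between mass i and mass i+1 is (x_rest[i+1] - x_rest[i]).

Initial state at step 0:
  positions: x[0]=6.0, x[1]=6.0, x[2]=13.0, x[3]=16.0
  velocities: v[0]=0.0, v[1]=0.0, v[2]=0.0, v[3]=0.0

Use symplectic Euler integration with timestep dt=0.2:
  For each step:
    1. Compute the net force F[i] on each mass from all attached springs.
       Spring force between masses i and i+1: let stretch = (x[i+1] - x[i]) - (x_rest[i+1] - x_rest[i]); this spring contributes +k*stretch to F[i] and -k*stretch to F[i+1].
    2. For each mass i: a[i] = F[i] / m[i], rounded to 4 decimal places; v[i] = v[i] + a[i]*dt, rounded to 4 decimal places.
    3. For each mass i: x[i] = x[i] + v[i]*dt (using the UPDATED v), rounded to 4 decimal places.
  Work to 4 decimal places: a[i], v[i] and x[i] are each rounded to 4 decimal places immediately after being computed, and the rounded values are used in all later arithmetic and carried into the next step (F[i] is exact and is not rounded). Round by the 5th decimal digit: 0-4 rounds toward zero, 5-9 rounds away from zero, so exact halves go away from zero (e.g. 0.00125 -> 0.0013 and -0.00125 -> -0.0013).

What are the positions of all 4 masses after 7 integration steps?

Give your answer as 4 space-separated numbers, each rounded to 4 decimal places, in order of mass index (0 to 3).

Answer: 4.0542 10.8969 11.9999 15.9948

Derivation:
Step 0: x=[6.0000 6.0000 13.0000 16.0000] v=[0.0000 0.0000 0.0000 0.0000]
Step 1: x=[5.8400 6.5600 12.6800 16.0800] v=[-0.8000 2.8000 -1.6000 0.4000]
Step 2: x=[5.5488 7.5520 12.1424 16.2080] v=[-1.4560 4.9600 -2.6880 0.6400]
Step 3: x=[5.1777 8.7510 11.5628 16.3308] v=[-1.8554 5.9949 -2.8979 0.6138]
Step 4: x=[4.7896 9.8891 11.1397 16.3921] v=[-1.9407 5.6903 -2.1154 0.3066]
Step 5: x=[4.4454 10.7192 11.0368 16.3532] v=[-1.7208 4.1507 -0.5147 -0.1944]
Step 6: x=[4.1922 11.0728 11.3338 16.2090] v=[-1.2660 1.7682 1.4848 -0.7210]
Step 7: x=[4.0542 10.8969 11.9999 15.9948] v=[-0.6899 -0.8796 3.3305 -1.0711]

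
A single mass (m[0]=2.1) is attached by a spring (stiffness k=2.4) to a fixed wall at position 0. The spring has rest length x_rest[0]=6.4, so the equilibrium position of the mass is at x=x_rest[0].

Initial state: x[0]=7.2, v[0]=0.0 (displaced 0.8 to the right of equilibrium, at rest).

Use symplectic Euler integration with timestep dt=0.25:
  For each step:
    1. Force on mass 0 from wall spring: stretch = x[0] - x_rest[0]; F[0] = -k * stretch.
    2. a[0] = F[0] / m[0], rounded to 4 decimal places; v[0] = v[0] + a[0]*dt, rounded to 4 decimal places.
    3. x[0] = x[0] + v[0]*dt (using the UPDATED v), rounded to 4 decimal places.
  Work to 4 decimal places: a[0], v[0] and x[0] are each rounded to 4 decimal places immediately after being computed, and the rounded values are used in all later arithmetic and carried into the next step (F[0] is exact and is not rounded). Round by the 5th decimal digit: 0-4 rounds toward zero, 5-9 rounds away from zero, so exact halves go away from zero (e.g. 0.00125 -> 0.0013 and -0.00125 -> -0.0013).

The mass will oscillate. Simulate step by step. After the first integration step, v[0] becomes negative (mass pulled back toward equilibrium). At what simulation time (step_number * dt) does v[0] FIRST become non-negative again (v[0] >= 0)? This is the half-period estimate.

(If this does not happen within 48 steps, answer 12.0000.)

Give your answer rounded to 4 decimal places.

Answer: 3.0000

Derivation:
Step 0: x=[7.2000] v=[0.0000]
Step 1: x=[7.1429] v=[-0.2286]
Step 2: x=[7.0327] v=[-0.4409]
Step 3: x=[6.8773] v=[-0.6217]
Step 4: x=[6.6878] v=[-0.7581]
Step 5: x=[6.4777] v=[-0.8403]
Step 6: x=[6.2621] v=[-0.8625]
Step 7: x=[6.0563] v=[-0.8231]
Step 8: x=[5.8751] v=[-0.7249]
Step 9: x=[5.7314] v=[-0.5749]
Step 10: x=[5.6354] v=[-0.3839]
Step 11: x=[5.5940] v=[-0.1655]
Step 12: x=[5.6102] v=[0.0648]
First v>=0 after going negative at step 12, time=3.0000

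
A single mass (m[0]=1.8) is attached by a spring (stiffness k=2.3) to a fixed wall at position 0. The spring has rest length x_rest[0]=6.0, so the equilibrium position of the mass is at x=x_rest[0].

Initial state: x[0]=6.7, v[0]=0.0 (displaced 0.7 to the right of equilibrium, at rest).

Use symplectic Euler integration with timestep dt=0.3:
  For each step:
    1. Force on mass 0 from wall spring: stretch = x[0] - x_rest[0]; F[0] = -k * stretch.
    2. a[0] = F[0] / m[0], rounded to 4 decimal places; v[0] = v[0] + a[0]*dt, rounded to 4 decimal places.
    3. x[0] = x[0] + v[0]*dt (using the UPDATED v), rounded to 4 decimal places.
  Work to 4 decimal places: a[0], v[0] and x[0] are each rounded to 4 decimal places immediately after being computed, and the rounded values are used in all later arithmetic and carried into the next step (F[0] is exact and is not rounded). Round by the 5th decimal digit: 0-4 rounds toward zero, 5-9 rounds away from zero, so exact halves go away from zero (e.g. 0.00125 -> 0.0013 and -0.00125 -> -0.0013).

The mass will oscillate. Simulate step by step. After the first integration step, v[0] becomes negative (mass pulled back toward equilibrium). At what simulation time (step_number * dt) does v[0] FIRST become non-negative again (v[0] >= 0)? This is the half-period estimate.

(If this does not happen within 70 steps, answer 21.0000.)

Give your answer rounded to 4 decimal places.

Step 0: x=[6.7000] v=[0.0000]
Step 1: x=[6.6195] v=[-0.2683]
Step 2: x=[6.4678] v=[-0.5058]
Step 3: x=[6.2623] v=[-0.6851]
Step 4: x=[6.0266] v=[-0.7857]
Step 5: x=[5.7878] v=[-0.7959]
Step 6: x=[5.5734] v=[-0.7146]
Step 7: x=[5.4081] v=[-0.5511]
Step 8: x=[5.3108] v=[-0.3242]
Step 9: x=[5.2928] v=[-0.0600]
Step 10: x=[5.3561] v=[0.2111]
First v>=0 after going negative at step 10, time=3.0000

Answer: 3.0000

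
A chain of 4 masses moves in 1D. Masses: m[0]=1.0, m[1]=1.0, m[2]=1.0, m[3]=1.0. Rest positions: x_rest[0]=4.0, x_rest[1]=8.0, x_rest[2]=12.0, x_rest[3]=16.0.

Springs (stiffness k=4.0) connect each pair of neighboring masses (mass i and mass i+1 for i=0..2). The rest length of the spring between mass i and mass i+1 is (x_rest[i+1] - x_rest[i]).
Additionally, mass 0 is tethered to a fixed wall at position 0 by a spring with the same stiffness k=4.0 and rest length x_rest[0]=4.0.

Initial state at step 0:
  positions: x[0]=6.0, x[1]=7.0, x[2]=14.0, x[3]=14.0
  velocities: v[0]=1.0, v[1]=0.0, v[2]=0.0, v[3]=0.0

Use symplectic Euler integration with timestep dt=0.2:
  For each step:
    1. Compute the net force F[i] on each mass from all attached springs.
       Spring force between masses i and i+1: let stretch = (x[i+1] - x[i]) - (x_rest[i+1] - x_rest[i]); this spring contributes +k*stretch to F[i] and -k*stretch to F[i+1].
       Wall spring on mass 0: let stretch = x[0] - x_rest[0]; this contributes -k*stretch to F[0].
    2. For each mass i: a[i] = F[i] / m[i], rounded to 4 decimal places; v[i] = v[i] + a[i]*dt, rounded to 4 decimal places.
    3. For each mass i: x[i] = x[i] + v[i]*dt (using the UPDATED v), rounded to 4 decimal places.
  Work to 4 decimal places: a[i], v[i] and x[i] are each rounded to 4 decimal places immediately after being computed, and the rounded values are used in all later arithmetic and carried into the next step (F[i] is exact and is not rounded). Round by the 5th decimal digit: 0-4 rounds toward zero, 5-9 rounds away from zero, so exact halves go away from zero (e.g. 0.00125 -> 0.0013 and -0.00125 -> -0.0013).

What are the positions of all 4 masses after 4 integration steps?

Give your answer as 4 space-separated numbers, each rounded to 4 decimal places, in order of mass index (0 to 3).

Step 0: x=[6.0000 7.0000 14.0000 14.0000] v=[1.0000 0.0000 0.0000 0.0000]
Step 1: x=[5.4000 7.9600 12.8800 14.6400] v=[-3.0000 4.8000 -5.6000 3.2000]
Step 2: x=[4.3456 9.2976 11.2544 15.6384] v=[-5.2720 6.6880 -8.1280 4.9920]
Step 3: x=[3.3882 10.1560 10.0172 16.5754] v=[-4.7869 4.2918 -6.1862 4.6848]
Step 4: x=[2.9716 9.9093 9.8515 17.1030] v=[-2.0832 -1.2335 -0.8286 2.6382]

Answer: 2.9716 9.9093 9.8515 17.1030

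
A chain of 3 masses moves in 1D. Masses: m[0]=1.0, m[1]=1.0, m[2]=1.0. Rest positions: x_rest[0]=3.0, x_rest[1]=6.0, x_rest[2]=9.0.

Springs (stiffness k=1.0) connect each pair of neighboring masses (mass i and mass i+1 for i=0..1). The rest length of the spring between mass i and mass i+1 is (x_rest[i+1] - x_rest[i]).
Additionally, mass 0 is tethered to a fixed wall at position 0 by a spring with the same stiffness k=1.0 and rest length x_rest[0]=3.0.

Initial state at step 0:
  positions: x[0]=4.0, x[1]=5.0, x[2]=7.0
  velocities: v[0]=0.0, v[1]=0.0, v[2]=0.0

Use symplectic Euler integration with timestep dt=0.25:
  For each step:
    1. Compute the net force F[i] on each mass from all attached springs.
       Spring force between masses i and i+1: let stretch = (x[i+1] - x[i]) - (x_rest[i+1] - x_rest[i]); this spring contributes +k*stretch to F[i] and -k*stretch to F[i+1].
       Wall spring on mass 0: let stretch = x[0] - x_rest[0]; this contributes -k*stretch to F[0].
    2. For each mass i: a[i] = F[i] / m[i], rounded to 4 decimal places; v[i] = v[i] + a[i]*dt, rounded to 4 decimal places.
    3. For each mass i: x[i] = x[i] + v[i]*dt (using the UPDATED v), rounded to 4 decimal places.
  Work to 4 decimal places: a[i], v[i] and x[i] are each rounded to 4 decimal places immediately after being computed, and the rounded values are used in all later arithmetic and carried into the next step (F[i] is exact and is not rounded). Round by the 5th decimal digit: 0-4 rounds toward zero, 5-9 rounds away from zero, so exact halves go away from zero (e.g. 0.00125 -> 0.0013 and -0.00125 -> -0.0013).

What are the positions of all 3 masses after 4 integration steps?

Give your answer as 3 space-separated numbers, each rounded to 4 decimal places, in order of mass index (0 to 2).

Step 0: x=[4.0000 5.0000 7.0000] v=[0.0000 0.0000 0.0000]
Step 1: x=[3.8125 5.0625 7.0625] v=[-0.7500 0.2500 0.2500]
Step 2: x=[3.4649 5.1719 7.1875] v=[-1.3906 0.4375 0.5000]
Step 3: x=[3.0074 5.3006 7.3740] v=[-1.8301 0.5147 0.7461]
Step 4: x=[2.5052 5.4156 7.6185] v=[-2.0087 0.4598 0.9778]

Answer: 2.5052 5.4156 7.6185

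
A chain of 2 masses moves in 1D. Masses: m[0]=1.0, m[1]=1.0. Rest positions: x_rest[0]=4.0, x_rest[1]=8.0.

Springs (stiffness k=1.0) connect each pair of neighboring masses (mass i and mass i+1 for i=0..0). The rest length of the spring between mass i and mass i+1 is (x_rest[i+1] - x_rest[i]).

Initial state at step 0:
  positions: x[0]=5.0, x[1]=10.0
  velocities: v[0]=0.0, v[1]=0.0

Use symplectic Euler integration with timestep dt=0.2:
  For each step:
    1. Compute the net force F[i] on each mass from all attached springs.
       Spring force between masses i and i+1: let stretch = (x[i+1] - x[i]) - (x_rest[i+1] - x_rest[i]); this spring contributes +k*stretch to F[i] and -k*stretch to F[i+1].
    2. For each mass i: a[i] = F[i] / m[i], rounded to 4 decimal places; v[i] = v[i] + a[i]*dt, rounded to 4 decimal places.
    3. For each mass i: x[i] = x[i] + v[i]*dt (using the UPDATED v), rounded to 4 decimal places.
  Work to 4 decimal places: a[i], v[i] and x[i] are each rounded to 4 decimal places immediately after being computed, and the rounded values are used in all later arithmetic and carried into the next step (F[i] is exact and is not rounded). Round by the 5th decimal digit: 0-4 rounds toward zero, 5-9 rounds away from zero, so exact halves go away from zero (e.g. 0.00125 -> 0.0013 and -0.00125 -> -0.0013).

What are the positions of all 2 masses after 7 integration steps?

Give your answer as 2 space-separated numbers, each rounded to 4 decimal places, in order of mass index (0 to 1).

Step 0: x=[5.0000 10.0000] v=[0.0000 0.0000]
Step 1: x=[5.0400 9.9600] v=[0.2000 -0.2000]
Step 2: x=[5.1168 9.8832] v=[0.3840 -0.3840]
Step 3: x=[5.2243 9.7757] v=[0.5373 -0.5373]
Step 4: x=[5.3538 9.6462] v=[0.6476 -0.6476]
Step 5: x=[5.4950 9.5050] v=[0.7061 -0.7061]
Step 6: x=[5.6366 9.3634] v=[0.7081 -0.7081]
Step 7: x=[5.7673 9.2327] v=[0.6535 -0.6535]

Answer: 5.7673 9.2327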